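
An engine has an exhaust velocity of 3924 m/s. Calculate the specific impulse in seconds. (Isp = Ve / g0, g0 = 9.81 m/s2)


Isp = Ve / g0 = 3924 / 9.81 = 400.0 s

400.0 s


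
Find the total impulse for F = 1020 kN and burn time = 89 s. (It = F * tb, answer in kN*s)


It = 1020 * 89 = 90780 kN*s

90780 kN*s


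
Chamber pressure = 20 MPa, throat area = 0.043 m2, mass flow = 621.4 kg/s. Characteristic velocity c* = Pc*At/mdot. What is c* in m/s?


c* = 20e6 * 0.043 / 621.4 = 1384 m/s

1384 m/s


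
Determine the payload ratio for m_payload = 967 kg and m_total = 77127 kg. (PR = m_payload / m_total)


PR = 967 / 77127 = 0.0125

0.0125


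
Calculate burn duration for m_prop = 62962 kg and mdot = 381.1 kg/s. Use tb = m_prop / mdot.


tb = 62962 / 381.1 = 165.2 s

165.2 s


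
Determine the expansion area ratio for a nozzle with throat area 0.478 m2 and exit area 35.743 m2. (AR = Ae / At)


AR = 35.743 / 0.478 = 74.8

74.8


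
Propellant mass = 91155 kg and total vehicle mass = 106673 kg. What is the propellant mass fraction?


PMF = 91155 / 106673 = 0.855

0.855


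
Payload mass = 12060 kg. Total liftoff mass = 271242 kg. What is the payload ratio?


PR = 12060 / 271242 = 0.0445

0.0445


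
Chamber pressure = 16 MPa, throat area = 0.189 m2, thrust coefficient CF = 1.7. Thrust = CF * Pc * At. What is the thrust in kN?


F = 1.7 * 16e6 * 0.189 = 5.1408e+06 N = 5140.8 kN

5140.8 kN


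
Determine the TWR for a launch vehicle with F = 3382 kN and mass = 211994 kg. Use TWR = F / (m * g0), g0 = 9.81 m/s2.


TWR = 3382000 / (211994 * 9.81) = 1.63

1.63


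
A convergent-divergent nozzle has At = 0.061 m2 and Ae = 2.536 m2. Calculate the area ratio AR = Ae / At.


AR = 2.536 / 0.061 = 41.6

41.6


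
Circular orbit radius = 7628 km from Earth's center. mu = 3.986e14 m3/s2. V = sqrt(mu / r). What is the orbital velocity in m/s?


V = sqrt(3.986e14 / 7628000) = 7229 m/s

7229 m/s


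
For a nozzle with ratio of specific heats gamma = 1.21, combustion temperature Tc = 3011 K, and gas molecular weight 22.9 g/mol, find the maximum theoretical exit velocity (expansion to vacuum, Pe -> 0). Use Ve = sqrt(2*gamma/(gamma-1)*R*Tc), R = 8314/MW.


R = 8314 / 22.9 = 363.06 J/(kg.K)
Ve = sqrt(2 * 1.21 / (1.21 - 1) * 363.06 * 3011) = 3549 m/s

3549 m/s


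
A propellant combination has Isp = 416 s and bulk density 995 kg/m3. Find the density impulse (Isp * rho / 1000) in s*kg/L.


rho*Isp = 416 * 995 / 1000 = 414 s*kg/L

414 s*kg/L


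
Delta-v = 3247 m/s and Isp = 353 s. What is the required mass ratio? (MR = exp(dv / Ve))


Ve = 353 * 9.81 = 3462.93 m/s
MR = exp(3247 / 3462.93) = 2.554

2.554


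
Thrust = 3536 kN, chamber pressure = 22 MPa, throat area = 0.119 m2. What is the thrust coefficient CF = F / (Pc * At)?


CF = 3536000 / (22e6 * 0.119) = 1.35

1.35


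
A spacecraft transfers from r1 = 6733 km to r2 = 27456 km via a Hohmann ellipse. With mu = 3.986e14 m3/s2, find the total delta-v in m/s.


V1 = sqrt(mu/r1) = 7694.22 m/s
dV1 = V1*(sqrt(2*r2/(r1+r2)) - 1) = 2056.91 m/s
V2 = sqrt(mu/r2) = 3810.22 m/s
dV2 = V2*(1 - sqrt(2*r1/(r1+r2))) = 1418.96 m/s
Total dV = 3476 m/s

3476 m/s


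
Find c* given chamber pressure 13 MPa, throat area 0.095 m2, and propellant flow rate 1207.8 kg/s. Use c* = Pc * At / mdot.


c* = 13e6 * 0.095 / 1207.8 = 1023 m/s

1023 m/s


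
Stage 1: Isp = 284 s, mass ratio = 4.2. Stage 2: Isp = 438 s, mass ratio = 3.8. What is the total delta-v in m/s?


dV1 = 284 * 9.81 * ln(4.2) = 3998.2 m/s
dV2 = 438 * 9.81 * ln(3.8) = 5736.2 m/s
Total dV = 3998.2 + 5736.2 = 9734.4 m/s ~ 9734 m/s

9734 m/s


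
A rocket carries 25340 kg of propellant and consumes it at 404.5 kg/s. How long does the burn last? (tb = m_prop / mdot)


tb = 25340 / 404.5 = 62.6 s

62.6 s


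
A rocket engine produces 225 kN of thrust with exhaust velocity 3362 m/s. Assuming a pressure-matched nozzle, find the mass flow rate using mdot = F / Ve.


mdot = F / Ve = 225000 / 3362 = 66.9 kg/s

66.9 kg/s


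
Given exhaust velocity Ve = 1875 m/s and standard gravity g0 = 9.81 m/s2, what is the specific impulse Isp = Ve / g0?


Isp = Ve / g0 = 1875 / 9.81 = 191.1 s

191.1 s


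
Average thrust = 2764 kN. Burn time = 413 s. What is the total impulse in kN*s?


It = 2764 * 413 = 1141532 kN*s

1141532 kN*s


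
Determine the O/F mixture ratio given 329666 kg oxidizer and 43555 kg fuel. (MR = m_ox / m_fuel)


MR = 329666 / 43555 = 7.57

7.57


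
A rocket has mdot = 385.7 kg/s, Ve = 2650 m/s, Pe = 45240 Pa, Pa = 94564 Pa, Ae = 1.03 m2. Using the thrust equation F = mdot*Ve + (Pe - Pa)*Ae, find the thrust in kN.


F = 385.7 * 2650 + (45240 - 94564) * 1.03 = 971301.0 N = 971.3 kN

971.3 kN


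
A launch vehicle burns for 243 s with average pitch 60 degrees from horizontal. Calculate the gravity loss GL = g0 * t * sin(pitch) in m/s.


GL = 9.81 * 243 * sin(60 deg) = 2064 m/s

2064 m/s


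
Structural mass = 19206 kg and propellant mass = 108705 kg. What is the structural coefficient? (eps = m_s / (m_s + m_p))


eps = 19206 / (19206 + 108705) = 0.1502

0.1502


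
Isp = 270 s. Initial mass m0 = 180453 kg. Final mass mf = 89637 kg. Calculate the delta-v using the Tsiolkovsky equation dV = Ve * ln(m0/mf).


Ve = 270 * 9.81 = 2648.7 m/s
dV = 2648.7 * ln(180453/89637) = 1853 m/s

1853 m/s


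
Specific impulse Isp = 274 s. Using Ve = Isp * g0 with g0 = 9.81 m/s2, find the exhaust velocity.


Ve = Isp * g0 = 274 * 9.81 = 2687.9 m/s

2687.9 m/s


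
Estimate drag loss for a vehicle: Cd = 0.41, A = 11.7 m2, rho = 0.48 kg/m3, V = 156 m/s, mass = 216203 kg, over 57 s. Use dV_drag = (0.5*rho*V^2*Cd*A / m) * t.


D = 0.5 * 0.48 * 156^2 * 0.41 * 11.7 = 28017.55 N
a = 28017.55 / 216203 = 0.1296 m/s2
dV = 0.1296 * 57 = 7.4 m/s

7.4 m/s


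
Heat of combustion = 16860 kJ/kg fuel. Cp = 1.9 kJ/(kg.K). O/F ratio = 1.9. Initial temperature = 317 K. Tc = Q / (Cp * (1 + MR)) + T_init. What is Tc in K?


Tc = 16860 / (1.9 * (1 + 1.9)) + 317 = 3377 K

3377 K


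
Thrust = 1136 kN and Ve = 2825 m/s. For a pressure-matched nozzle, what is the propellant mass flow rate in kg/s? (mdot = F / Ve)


mdot = F / Ve = 1136000 / 2825 = 402.1 kg/s

402.1 kg/s


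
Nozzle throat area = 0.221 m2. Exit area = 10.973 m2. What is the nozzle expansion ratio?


AR = 10.973 / 0.221 = 49.7

49.7


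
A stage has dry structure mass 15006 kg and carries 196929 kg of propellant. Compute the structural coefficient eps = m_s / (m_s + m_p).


eps = 15006 / (15006 + 196929) = 0.0708

0.0708


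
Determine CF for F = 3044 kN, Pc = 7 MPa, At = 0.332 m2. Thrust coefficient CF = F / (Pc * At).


CF = 3044000 / (7e6 * 0.332) = 1.31

1.31


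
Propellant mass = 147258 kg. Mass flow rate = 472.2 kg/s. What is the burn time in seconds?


tb = 147258 / 472.2 = 311.9 s

311.9 s


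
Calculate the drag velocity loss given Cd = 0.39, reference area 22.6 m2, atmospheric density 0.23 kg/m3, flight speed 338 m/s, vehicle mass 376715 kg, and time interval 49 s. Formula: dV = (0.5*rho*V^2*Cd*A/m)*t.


D = 0.5 * 0.23 * 338^2 * 0.39 * 22.6 = 115798.86 N
a = 115798.86 / 376715 = 0.3074 m/s2
dV = 0.3074 * 49 = 15.1 m/s

15.1 m/s


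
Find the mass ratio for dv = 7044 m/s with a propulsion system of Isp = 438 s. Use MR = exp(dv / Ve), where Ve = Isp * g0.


Ve = 438 * 9.81 = 4296.78 m/s
MR = exp(7044 / 4296.78) = 5.152

5.152


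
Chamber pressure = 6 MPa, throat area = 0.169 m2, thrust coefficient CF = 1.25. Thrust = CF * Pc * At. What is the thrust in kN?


F = 1.25 * 6e6 * 0.169 = 1.2675e+06 N = 1267.5 kN

1267.5 kN


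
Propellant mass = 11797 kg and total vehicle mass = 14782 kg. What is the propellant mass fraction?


PMF = 11797 / 14782 = 0.798

0.798


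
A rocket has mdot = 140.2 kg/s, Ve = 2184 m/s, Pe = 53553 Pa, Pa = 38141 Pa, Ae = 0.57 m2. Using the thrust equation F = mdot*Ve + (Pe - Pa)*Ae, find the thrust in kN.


F = 140.2 * 2184 + (53553 - 38141) * 0.57 = 314982.0 N = 315.0 kN

315.0 kN


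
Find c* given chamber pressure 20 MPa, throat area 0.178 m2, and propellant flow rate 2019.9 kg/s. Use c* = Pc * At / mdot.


c* = 20e6 * 0.178 / 2019.9 = 1762 m/s

1762 m/s


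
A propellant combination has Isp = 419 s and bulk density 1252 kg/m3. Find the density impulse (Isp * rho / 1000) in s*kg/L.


rho*Isp = 419 * 1252 / 1000 = 525 s*kg/L

525 s*kg/L


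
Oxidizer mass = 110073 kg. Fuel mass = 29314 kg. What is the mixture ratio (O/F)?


MR = 110073 / 29314 = 3.75

3.75


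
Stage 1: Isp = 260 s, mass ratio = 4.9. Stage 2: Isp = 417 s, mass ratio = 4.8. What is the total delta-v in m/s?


dV1 = 260 * 9.81 * ln(4.9) = 4053.5 m/s
dV2 = 417 * 9.81 * ln(4.8) = 6416.8 m/s
Total dV = 4053.5 + 6416.8 = 10470.3 m/s ~ 10470 m/s

10470 m/s


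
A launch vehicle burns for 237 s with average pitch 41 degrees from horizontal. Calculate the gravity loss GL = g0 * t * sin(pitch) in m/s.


GL = 9.81 * 237 * sin(41 deg) = 1525 m/s

1525 m/s


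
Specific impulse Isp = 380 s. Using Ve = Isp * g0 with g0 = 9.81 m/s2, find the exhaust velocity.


Ve = Isp * g0 = 380 * 9.81 = 3727.8 m/s

3727.8 m/s


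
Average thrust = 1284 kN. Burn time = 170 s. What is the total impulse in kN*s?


It = 1284 * 170 = 218280 kN*s

218280 kN*s


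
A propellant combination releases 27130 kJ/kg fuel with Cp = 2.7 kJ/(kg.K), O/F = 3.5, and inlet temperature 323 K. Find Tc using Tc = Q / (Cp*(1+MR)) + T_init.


Tc = 27130 / (2.7 * (1 + 3.5)) + 323 = 2556 K

2556 K


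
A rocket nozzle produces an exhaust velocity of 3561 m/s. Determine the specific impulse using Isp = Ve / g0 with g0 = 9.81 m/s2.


Isp = Ve / g0 = 3561 / 9.81 = 363.0 s

363.0 s


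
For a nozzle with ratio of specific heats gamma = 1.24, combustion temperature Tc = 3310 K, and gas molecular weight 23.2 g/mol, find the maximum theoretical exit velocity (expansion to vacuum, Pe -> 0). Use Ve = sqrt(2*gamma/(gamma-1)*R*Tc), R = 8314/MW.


R = 8314 / 23.2 = 358.36 J/(kg.K)
Ve = sqrt(2 * 1.24 / (1.24 - 1) * 358.36 * 3310) = 3501 m/s

3501 m/s


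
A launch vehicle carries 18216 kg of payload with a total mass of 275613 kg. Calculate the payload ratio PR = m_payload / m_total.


PR = 18216 / 275613 = 0.0661

0.0661


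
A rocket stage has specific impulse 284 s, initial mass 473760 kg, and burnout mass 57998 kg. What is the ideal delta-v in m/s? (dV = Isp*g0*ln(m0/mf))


Ve = 284 * 9.81 = 2786.04 m/s
dV = 2786.04 * ln(473760/57998) = 5851 m/s

5851 m/s


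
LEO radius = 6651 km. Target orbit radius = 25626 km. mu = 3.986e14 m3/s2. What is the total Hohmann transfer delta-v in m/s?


V1 = sqrt(mu/r1) = 7741.5 m/s
dV1 = V1*(sqrt(2*r2/(r1+r2)) - 1) = 2013.65 m/s
V2 = sqrt(mu/r2) = 3943.92 m/s
dV2 = V2*(1 - sqrt(2*r1/(r1+r2))) = 1412.06 m/s
Total dV = 3426 m/s

3426 m/s


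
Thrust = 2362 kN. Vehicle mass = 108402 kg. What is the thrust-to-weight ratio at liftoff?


TWR = 2362000 / (108402 * 9.81) = 2.22

2.22


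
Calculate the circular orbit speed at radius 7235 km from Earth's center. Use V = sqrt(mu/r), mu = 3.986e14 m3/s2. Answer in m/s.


V = sqrt(3.986e14 / 7235000) = 7422 m/s

7422 m/s


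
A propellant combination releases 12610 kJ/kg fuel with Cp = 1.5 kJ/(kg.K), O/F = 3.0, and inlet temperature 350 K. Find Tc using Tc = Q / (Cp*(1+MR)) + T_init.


Tc = 12610 / (1.5 * (1 + 3.0)) + 350 = 2452 K

2452 K


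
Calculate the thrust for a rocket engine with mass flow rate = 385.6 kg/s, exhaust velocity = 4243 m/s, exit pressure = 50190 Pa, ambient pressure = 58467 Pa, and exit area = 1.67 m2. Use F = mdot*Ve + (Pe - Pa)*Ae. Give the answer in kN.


F = 385.6 * 4243 + (50190 - 58467) * 1.67 = 1.6223e+06 N = 1622.3 kN

1622.3 kN


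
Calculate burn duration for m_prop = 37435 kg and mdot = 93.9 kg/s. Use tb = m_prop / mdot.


tb = 37435 / 93.9 = 398.7 s

398.7 s


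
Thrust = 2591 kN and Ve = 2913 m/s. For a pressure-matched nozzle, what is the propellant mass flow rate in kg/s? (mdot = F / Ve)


mdot = F / Ve = 2591000 / 2913 = 889.5 kg/s

889.5 kg/s


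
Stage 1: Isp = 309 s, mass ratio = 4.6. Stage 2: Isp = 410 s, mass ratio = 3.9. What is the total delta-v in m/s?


dV1 = 309 * 9.81 * ln(4.6) = 4625.9 m/s
dV2 = 410 * 9.81 * ln(3.9) = 5474.0 m/s
Total dV = 4625.9 + 5474.0 = 10099.9 m/s ~ 10100 m/s

10100 m/s


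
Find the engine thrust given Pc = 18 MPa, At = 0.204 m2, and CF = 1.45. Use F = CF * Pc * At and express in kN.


F = 1.45 * 18e6 * 0.204 = 5.3244e+06 N = 5324.4 kN

5324.4 kN


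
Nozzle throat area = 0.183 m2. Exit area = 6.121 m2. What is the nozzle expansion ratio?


AR = 6.121 / 0.183 = 33.4

33.4


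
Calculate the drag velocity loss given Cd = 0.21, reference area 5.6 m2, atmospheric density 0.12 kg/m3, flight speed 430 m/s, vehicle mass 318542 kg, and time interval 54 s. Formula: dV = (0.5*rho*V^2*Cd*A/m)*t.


D = 0.5 * 0.12 * 430^2 * 0.21 * 5.6 = 13046.54 N
a = 13046.54 / 318542 = 0.041 m/s2
dV = 0.041 * 54 = 2.2 m/s

2.2 m/s


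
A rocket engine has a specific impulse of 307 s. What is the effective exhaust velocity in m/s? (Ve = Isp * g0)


Ve = Isp * g0 = 307 * 9.81 = 3011.7 m/s

3011.7 m/s


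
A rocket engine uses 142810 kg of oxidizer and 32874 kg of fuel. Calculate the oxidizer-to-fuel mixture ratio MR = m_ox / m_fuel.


MR = 142810 / 32874 = 4.34

4.34


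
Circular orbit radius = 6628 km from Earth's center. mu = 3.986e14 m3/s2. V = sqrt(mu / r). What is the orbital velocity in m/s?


V = sqrt(3.986e14 / 6628000) = 7755 m/s

7755 m/s


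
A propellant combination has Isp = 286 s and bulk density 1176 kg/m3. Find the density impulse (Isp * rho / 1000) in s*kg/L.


rho*Isp = 286 * 1176 / 1000 = 336 s*kg/L

336 s*kg/L


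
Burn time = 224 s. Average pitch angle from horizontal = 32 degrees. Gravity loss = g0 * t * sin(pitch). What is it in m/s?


GL = 9.81 * 224 * sin(32 deg) = 1164 m/s

1164 m/s


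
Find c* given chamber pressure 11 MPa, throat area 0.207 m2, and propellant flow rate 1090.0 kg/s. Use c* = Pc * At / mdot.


c* = 11e6 * 0.207 / 1090.0 = 2089 m/s

2089 m/s


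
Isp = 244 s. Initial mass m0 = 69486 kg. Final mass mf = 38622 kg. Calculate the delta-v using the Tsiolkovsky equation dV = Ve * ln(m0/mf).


Ve = 244 * 9.81 = 2393.64 m/s
dV = 2393.64 * ln(69486/38622) = 1406 m/s

1406 m/s


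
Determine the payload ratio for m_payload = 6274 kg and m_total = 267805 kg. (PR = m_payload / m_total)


PR = 6274 / 267805 = 0.0234

0.0234


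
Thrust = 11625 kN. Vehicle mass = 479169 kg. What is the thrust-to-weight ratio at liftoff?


TWR = 11625000 / (479169 * 9.81) = 2.47

2.47


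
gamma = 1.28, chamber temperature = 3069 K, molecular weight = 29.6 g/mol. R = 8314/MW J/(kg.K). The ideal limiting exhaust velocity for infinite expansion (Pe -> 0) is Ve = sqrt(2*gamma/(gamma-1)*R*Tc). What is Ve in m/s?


R = 8314 / 29.6 = 280.88 J/(kg.K)
Ve = sqrt(2 * 1.28 / (1.28 - 1) * 280.88 * 3069) = 2807 m/s

2807 m/s


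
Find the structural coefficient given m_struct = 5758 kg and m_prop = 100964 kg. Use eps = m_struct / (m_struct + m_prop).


eps = 5758 / (5758 + 100964) = 0.054

0.054


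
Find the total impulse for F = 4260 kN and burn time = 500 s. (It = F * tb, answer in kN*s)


It = 4260 * 500 = 2130000 kN*s

2130000 kN*s


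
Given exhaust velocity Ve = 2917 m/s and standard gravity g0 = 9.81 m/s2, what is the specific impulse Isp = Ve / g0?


Isp = Ve / g0 = 2917 / 9.81 = 297.3 s

297.3 s


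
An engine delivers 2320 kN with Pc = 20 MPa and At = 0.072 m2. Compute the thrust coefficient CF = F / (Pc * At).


CF = 2320000 / (20e6 * 0.072) = 1.61

1.61


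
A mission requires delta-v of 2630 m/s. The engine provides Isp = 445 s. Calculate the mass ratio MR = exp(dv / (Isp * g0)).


Ve = 445 * 9.81 = 4365.45 m/s
MR = exp(2630 / 4365.45) = 1.827

1.827


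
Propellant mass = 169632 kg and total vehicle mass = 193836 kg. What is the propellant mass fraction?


PMF = 169632 / 193836 = 0.875

0.875


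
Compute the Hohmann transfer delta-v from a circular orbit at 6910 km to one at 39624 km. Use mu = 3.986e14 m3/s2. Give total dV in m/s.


V1 = sqrt(mu/r1) = 7595.03 m/s
dV1 = V1*(sqrt(2*r2/(r1+r2)) - 1) = 2316.45 m/s
V2 = sqrt(mu/r2) = 3171.68 m/s
dV2 = V2*(1 - sqrt(2*r1/(r1+r2))) = 1443.22 m/s
Total dV = 3760 m/s

3760 m/s


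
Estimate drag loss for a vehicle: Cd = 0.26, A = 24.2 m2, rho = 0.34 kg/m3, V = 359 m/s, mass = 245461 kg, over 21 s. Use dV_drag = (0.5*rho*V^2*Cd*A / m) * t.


D = 0.5 * 0.34 * 359^2 * 0.26 * 24.2 = 137856.27 N
a = 137856.27 / 245461 = 0.5616 m/s2
dV = 0.5616 * 21 = 11.8 m/s

11.8 m/s


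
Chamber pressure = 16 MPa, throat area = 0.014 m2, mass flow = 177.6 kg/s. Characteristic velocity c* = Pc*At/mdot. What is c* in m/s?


c* = 16e6 * 0.014 / 177.6 = 1261 m/s

1261 m/s


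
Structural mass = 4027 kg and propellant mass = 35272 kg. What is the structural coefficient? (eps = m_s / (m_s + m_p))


eps = 4027 / (4027 + 35272) = 0.1025

0.1025


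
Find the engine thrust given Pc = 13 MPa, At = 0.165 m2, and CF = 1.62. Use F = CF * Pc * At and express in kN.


F = 1.62 * 13e6 * 0.165 = 3.4749e+06 N = 3474.9 kN

3474.9 kN


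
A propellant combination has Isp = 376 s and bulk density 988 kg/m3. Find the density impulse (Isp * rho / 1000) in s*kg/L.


rho*Isp = 376 * 988 / 1000 = 371 s*kg/L

371 s*kg/L


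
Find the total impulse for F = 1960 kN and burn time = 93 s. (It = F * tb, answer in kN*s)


It = 1960 * 93 = 182280 kN*s

182280 kN*s


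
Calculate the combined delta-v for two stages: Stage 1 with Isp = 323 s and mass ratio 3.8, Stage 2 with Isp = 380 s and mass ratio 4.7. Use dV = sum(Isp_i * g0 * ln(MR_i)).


dV1 = 323 * 9.81 * ln(3.8) = 4230.1 m/s
dV2 = 380 * 9.81 * ln(4.7) = 5769.0 m/s
Total dV = 4230.1 + 5769.0 = 9999.1 m/s ~ 9999 m/s

9999 m/s


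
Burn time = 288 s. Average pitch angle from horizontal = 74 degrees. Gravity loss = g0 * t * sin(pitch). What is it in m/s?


GL = 9.81 * 288 * sin(74 deg) = 2716 m/s

2716 m/s


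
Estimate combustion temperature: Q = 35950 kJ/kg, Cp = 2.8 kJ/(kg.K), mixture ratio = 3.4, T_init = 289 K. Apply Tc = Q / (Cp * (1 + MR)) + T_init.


Tc = 35950 / (2.8 * (1 + 3.4)) + 289 = 3207 K

3207 K


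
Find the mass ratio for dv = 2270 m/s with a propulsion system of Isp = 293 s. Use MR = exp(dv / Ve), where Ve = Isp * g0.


Ve = 293 * 9.81 = 2874.33 m/s
MR = exp(2270 / 2874.33) = 2.203

2.203


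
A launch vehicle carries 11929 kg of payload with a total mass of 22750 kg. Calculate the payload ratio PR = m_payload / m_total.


PR = 11929 / 22750 = 0.5244

0.5244


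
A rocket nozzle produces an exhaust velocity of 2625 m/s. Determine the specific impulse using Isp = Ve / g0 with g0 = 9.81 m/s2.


Isp = Ve / g0 = 2625 / 9.81 = 267.6 s

267.6 s


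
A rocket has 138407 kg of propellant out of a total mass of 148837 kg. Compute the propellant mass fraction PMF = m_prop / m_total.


PMF = 138407 / 148837 = 0.93

0.93


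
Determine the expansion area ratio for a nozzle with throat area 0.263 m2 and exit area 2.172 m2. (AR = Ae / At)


AR = 2.172 / 0.263 = 8.3

8.3


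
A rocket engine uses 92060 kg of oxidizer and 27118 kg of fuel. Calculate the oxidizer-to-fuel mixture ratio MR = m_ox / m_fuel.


MR = 92060 / 27118 = 3.39

3.39


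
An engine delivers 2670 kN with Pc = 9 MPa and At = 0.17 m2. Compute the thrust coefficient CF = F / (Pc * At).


CF = 2670000 / (9e6 * 0.17) = 1.75

1.75


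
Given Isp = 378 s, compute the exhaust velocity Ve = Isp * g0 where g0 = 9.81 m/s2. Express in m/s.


Ve = Isp * g0 = 378 * 9.81 = 3708.2 m/s

3708.2 m/s


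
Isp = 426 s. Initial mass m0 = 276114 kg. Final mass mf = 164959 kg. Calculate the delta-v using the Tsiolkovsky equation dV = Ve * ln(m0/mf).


Ve = 426 * 9.81 = 4179.06 m/s
dV = 4179.06 * ln(276114/164959) = 2153 m/s

2153 m/s


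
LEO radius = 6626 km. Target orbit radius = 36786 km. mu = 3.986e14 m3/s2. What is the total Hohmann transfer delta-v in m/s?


V1 = sqrt(mu/r1) = 7756.09 m/s
dV1 = V1*(sqrt(2*r2/(r1+r2)) - 1) = 2340.95 m/s
V2 = sqrt(mu/r2) = 3291.75 m/s
dV2 = V2*(1 - sqrt(2*r1/(r1+r2))) = 1473.05 m/s
Total dV = 3814 m/s

3814 m/s


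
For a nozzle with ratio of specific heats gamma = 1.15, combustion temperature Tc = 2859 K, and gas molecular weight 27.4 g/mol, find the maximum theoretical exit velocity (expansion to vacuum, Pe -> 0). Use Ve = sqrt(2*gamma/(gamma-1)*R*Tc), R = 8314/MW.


R = 8314 / 27.4 = 303.43 J/(kg.K)
Ve = sqrt(2 * 1.15 / (1.15 - 1) * 303.43 * 2859) = 3647 m/s

3647 m/s


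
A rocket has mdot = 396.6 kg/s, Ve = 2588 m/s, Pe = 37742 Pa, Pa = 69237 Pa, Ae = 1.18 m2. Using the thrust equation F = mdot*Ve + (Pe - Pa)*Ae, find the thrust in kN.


F = 396.6 * 2588 + (37742 - 69237) * 1.18 = 989237.0 N = 989.2 kN

989.2 kN


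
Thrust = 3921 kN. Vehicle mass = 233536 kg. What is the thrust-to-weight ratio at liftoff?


TWR = 3921000 / (233536 * 9.81) = 1.71

1.71


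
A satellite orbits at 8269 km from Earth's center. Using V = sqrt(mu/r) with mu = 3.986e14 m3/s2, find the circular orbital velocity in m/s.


V = sqrt(3.986e14 / 8269000) = 6943 m/s

6943 m/s


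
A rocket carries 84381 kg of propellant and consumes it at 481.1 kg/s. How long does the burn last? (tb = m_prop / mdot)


tb = 84381 / 481.1 = 175.4 s

175.4 s


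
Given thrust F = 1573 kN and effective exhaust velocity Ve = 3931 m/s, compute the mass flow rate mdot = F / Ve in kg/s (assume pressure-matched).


mdot = F / Ve = 1573000 / 3931 = 400.2 kg/s

400.2 kg/s


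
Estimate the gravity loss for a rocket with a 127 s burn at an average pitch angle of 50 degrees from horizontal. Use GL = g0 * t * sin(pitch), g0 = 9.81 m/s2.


GL = 9.81 * 127 * sin(50 deg) = 954 m/s

954 m/s


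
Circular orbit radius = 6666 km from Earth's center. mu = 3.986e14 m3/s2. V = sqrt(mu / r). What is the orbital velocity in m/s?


V = sqrt(3.986e14 / 6666000) = 7733 m/s

7733 m/s


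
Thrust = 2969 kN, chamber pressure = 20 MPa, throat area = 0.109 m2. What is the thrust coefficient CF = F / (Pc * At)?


CF = 2969000 / (20e6 * 0.109) = 1.36

1.36


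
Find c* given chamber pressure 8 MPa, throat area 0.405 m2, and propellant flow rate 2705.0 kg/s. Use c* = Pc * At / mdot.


c* = 8e6 * 0.405 / 2705.0 = 1198 m/s

1198 m/s


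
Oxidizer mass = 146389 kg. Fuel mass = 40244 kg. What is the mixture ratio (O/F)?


MR = 146389 / 40244 = 3.64

3.64


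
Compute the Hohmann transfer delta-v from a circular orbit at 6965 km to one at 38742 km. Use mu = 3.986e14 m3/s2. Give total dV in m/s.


V1 = sqrt(mu/r1) = 7564.99 m/s
dV1 = V1*(sqrt(2*r2/(r1+r2)) - 1) = 2284.71 m/s
V2 = sqrt(mu/r2) = 3207.58 m/s
dV2 = V2*(1 - sqrt(2*r1/(r1+r2))) = 1436.81 m/s
Total dV = 3722 m/s

3722 m/s


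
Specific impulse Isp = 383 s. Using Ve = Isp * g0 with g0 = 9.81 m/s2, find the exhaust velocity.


Ve = Isp * g0 = 383 * 9.81 = 3757.2 m/s

3757.2 m/s


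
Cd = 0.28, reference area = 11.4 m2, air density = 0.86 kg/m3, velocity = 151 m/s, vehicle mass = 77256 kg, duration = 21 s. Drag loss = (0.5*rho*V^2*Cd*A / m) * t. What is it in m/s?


D = 0.5 * 0.86 * 151^2 * 0.28 * 11.4 = 31295.74 N
a = 31295.74 / 77256 = 0.4051 m/s2
dV = 0.4051 * 21 = 8.5 m/s

8.5 m/s


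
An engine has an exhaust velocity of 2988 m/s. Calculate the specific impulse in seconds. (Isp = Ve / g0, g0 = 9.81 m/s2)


Isp = Ve / g0 = 2988 / 9.81 = 304.6 s

304.6 s


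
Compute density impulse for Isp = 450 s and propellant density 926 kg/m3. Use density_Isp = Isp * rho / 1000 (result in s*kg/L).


rho*Isp = 450 * 926 / 1000 = 417 s*kg/L

417 s*kg/L


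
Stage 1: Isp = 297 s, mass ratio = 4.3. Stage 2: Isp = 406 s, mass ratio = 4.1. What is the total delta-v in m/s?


dV1 = 297 * 9.81 * ln(4.3) = 4249.8 m/s
dV2 = 406 * 9.81 * ln(4.1) = 5619.8 m/s
Total dV = 4249.8 + 5619.8 = 9869.6 m/s ~ 9870 m/s

9870 m/s


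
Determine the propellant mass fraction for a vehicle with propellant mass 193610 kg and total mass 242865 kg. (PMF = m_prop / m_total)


PMF = 193610 / 242865 = 0.797

0.797


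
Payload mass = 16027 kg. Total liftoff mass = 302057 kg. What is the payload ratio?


PR = 16027 / 302057 = 0.0531

0.0531


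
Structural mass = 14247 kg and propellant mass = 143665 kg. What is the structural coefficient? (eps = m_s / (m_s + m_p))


eps = 14247 / (14247 + 143665) = 0.0902

0.0902


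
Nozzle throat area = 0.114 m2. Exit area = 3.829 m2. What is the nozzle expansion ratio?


AR = 3.829 / 0.114 = 33.6

33.6


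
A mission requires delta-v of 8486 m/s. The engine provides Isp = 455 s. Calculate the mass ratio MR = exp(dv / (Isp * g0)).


Ve = 455 * 9.81 = 4463.55 m/s
MR = exp(8486 / 4463.55) = 6.694

6.694


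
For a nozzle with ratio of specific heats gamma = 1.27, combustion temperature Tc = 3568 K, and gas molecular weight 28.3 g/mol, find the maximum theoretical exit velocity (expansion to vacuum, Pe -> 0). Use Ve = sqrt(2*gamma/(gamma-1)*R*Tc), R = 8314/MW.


R = 8314 / 28.3 = 293.78 J/(kg.K)
Ve = sqrt(2 * 1.27 / (1.27 - 1) * 293.78 * 3568) = 3140 m/s

3140 m/s


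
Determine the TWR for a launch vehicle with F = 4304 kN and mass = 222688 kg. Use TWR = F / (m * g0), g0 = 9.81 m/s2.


TWR = 4304000 / (222688 * 9.81) = 1.97

1.97


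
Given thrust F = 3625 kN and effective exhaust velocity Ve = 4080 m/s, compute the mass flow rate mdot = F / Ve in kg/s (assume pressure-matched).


mdot = F / Ve = 3625000 / 4080 = 888.5 kg/s

888.5 kg/s


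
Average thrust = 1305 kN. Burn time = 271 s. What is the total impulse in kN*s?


It = 1305 * 271 = 353655 kN*s

353655 kN*s


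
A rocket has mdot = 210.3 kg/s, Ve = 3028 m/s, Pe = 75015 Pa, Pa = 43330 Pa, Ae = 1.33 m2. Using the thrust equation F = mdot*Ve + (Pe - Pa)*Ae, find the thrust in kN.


F = 210.3 * 3028 + (75015 - 43330) * 1.33 = 678929.0 N = 678.9 kN

678.9 kN


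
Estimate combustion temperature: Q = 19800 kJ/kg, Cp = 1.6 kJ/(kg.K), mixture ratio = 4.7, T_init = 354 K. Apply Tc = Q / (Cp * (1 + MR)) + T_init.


Tc = 19800 / (1.6 * (1 + 4.7)) + 354 = 2525 K

2525 K


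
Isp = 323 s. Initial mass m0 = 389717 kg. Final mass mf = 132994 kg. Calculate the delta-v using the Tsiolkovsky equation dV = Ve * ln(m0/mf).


Ve = 323 * 9.81 = 3168.63 m/s
dV = 3168.63 * ln(389717/132994) = 3407 m/s

3407 m/s


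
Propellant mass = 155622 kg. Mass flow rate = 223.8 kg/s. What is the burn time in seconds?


tb = 155622 / 223.8 = 695.4 s

695.4 s


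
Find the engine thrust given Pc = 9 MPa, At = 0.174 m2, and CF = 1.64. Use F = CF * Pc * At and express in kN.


F = 1.64 * 9e6 * 0.174 = 2.5682e+06 N = 2568.2 kN

2568.2 kN


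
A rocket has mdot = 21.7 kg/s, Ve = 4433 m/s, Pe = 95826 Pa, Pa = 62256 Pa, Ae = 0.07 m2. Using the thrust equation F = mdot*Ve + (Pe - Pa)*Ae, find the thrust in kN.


F = 21.7 * 4433 + (95826 - 62256) * 0.07 = 98546.0 N = 98.5 kN

98.5 kN


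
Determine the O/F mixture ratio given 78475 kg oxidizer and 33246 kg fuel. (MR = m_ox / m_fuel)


MR = 78475 / 33246 = 2.36

2.36


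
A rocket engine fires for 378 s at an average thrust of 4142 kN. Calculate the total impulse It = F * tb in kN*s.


It = 4142 * 378 = 1565676 kN*s

1565676 kN*s


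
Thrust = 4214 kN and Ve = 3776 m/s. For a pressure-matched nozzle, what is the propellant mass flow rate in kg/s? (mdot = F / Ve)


mdot = F / Ve = 4214000 / 3776 = 1116.0 kg/s

1116.0 kg/s


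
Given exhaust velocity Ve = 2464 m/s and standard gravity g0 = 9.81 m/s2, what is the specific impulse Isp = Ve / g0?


Isp = Ve / g0 = 2464 / 9.81 = 251.2 s

251.2 s


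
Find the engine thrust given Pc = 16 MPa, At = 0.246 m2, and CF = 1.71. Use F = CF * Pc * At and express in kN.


F = 1.71 * 16e6 * 0.246 = 6.7306e+06 N = 6730.6 kN

6730.6 kN


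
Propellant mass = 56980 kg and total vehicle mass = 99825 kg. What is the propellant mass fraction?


PMF = 56980 / 99825 = 0.571

0.571


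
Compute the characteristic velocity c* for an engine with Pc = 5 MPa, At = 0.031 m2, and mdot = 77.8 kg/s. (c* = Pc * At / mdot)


c* = 5e6 * 0.031 / 77.8 = 1992 m/s

1992 m/s


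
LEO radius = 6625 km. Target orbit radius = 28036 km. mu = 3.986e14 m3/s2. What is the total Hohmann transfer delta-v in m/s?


V1 = sqrt(mu/r1) = 7756.68 m/s
dV1 = V1*(sqrt(2*r2/(r1+r2)) - 1) = 2109.03 m/s
V2 = sqrt(mu/r2) = 3770.6 m/s
dV2 = V2*(1 - sqrt(2*r1/(r1+r2))) = 1439.3 m/s
Total dV = 3548 m/s

3548 m/s


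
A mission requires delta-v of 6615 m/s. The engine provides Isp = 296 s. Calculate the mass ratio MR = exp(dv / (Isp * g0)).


Ve = 296 * 9.81 = 2903.76 m/s
MR = exp(6615 / 2903.76) = 9.758

9.758


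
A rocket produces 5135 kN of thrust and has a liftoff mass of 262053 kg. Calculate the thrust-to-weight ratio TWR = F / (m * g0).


TWR = 5135000 / (262053 * 9.81) = 2.0

2.0


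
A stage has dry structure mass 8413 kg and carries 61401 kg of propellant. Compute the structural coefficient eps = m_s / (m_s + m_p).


eps = 8413 / (8413 + 61401) = 0.1205

0.1205


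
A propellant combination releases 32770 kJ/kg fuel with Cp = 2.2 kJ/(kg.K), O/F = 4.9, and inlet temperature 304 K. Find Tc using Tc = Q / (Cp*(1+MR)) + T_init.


Tc = 32770 / (2.2 * (1 + 4.9)) + 304 = 2829 K

2829 K


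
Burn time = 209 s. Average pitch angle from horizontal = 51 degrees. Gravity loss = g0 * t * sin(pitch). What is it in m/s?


GL = 9.81 * 209 * sin(51 deg) = 1593 m/s

1593 m/s


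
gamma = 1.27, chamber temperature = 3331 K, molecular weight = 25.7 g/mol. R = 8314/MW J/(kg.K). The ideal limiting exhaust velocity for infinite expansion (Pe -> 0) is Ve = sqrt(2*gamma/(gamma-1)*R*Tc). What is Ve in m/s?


R = 8314 / 25.7 = 323.5 J/(kg.K)
Ve = sqrt(2 * 1.27 / (1.27 - 1) * 323.5 * 3331) = 3184 m/s

3184 m/s


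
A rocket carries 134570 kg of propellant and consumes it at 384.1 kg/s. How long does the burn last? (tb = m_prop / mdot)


tb = 134570 / 384.1 = 350.4 s

350.4 s


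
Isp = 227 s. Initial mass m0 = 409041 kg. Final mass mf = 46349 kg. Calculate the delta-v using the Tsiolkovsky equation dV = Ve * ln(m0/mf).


Ve = 227 * 9.81 = 2226.87 m/s
dV = 2226.87 * ln(409041/46349) = 4849 m/s

4849 m/s


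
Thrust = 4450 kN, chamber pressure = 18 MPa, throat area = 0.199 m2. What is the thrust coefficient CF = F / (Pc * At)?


CF = 4450000 / (18e6 * 0.199) = 1.24

1.24


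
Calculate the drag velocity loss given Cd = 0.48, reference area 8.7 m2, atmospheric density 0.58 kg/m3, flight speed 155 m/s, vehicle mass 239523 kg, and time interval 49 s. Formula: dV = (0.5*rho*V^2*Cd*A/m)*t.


D = 0.5 * 0.58 * 155^2 * 0.48 * 8.7 = 29095.24 N
a = 29095.24 / 239523 = 0.1215 m/s2
dV = 0.1215 * 49 = 6.0 m/s

6.0 m/s


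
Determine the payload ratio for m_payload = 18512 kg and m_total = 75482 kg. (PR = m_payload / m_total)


PR = 18512 / 75482 = 0.2453

0.2453


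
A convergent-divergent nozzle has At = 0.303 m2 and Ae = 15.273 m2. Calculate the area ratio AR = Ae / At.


AR = 15.273 / 0.303 = 50.4

50.4


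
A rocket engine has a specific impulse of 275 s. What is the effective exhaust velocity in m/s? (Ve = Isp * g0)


Ve = Isp * g0 = 275 * 9.81 = 2697.8 m/s

2697.8 m/s


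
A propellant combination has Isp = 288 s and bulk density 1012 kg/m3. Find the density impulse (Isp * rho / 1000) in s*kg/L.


rho*Isp = 288 * 1012 / 1000 = 291 s*kg/L

291 s*kg/L


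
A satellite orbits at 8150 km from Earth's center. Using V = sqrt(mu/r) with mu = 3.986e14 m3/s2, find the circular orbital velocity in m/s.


V = sqrt(3.986e14 / 8150000) = 6993 m/s

6993 m/s


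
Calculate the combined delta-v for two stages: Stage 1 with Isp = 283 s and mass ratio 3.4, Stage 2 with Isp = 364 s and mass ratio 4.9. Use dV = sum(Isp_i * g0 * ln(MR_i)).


dV1 = 283 * 9.81 * ln(3.4) = 3397.5 m/s
dV2 = 364 * 9.81 * ln(4.9) = 5674.9 m/s
Total dV = 3397.5 + 5674.9 = 9072.4 m/s ~ 9072 m/s

9072 m/s


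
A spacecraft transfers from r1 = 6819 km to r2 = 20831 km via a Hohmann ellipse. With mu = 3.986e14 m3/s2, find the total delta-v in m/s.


V1 = sqrt(mu/r1) = 7645.54 m/s
dV1 = V1*(sqrt(2*r2/(r1+r2)) - 1) = 1739.38 m/s
V2 = sqrt(mu/r2) = 4374.35 m/s
dV2 = V2*(1 - sqrt(2*r1/(r1+r2))) = 1302.21 m/s
Total dV = 3042 m/s

3042 m/s


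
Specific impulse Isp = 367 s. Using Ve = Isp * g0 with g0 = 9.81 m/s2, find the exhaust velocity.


Ve = Isp * g0 = 367 * 9.81 = 3600.3 m/s

3600.3 m/s


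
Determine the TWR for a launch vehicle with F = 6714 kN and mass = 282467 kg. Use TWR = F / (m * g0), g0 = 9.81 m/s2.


TWR = 6714000 / (282467 * 9.81) = 2.42

2.42


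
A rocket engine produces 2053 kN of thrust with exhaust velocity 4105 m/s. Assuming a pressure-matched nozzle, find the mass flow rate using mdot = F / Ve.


mdot = F / Ve = 2053000 / 4105 = 500.1 kg/s

500.1 kg/s


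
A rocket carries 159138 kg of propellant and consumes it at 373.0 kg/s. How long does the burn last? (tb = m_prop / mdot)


tb = 159138 / 373.0 = 426.6 s

426.6 s


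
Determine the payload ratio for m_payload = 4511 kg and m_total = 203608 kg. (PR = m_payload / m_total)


PR = 4511 / 203608 = 0.0222

0.0222


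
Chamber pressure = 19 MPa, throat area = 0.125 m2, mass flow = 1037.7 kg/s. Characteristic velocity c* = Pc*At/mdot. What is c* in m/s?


c* = 19e6 * 0.125 / 1037.7 = 2289 m/s

2289 m/s


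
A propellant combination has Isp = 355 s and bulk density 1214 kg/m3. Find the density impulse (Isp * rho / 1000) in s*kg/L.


rho*Isp = 355 * 1214 / 1000 = 431 s*kg/L

431 s*kg/L


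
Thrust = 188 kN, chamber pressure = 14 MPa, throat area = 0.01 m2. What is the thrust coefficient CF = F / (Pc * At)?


CF = 188000 / (14e6 * 0.01) = 1.34

1.34


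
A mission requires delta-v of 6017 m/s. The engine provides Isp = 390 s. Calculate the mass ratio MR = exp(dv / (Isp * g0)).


Ve = 390 * 9.81 = 3825.9 m/s
MR = exp(6017 / 3825.9) = 4.82

4.82


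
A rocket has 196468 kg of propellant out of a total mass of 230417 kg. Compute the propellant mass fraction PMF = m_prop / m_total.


PMF = 196468 / 230417 = 0.853

0.853


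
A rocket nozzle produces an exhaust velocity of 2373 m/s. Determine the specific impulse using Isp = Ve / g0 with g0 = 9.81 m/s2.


Isp = Ve / g0 = 2373 / 9.81 = 241.9 s

241.9 s


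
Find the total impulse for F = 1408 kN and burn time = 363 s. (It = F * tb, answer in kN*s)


It = 1408 * 363 = 511104 kN*s

511104 kN*s


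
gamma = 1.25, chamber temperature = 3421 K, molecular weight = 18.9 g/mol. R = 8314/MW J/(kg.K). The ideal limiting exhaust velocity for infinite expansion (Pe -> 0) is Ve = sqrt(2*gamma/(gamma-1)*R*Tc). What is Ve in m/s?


R = 8314 / 18.9 = 439.89 J/(kg.K)
Ve = sqrt(2 * 1.25 / (1.25 - 1) * 439.89 * 3421) = 3879 m/s

3879 m/s


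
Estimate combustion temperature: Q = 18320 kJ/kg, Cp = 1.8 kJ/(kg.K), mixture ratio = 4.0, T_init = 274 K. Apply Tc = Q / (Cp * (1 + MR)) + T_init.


Tc = 18320 / (1.8 * (1 + 4.0)) + 274 = 2310 K

2310 K


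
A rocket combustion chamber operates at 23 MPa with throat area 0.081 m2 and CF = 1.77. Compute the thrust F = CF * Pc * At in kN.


F = 1.77 * 23e6 * 0.081 = 3.2975e+06 N = 3297.5 kN

3297.5 kN


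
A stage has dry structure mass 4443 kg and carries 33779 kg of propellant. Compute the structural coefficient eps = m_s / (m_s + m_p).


eps = 4443 / (4443 + 33779) = 0.1162

0.1162


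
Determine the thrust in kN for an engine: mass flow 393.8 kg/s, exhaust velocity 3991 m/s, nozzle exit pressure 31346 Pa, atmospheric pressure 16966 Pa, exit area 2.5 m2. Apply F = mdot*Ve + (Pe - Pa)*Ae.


F = 393.8 * 3991 + (31346 - 16966) * 2.5 = 1.6076e+06 N = 1607.6 kN

1607.6 kN


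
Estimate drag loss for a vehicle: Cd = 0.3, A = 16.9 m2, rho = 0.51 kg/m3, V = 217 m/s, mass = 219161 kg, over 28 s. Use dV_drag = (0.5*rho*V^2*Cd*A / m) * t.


D = 0.5 * 0.51 * 217^2 * 0.3 * 16.9 = 60879.01 N
a = 60879.01 / 219161 = 0.2778 m/s2
dV = 0.2778 * 28 = 7.8 m/s

7.8 m/s


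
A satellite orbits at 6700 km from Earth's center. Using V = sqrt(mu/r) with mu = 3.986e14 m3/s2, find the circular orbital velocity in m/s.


V = sqrt(3.986e14 / 6700000) = 7713 m/s

7713 m/s


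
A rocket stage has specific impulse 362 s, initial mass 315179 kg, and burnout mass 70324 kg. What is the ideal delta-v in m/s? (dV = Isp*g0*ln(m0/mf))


Ve = 362 * 9.81 = 3551.22 m/s
dV = 3551.22 * ln(315179/70324) = 5327 m/s

5327 m/s


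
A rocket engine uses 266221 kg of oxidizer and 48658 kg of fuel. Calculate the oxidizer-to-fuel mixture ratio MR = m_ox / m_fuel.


MR = 266221 / 48658 = 5.47

5.47


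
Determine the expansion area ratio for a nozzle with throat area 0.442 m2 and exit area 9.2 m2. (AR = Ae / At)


AR = 9.2 / 0.442 = 20.8

20.8


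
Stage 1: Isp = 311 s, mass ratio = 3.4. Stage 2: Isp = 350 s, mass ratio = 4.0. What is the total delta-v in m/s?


dV1 = 311 * 9.81 * ln(3.4) = 3733.6 m/s
dV2 = 350 * 9.81 * ln(4.0) = 4759.8 m/s
Total dV = 3733.6 + 4759.8 = 8493.4 m/s ~ 8493 m/s

8493 m/s


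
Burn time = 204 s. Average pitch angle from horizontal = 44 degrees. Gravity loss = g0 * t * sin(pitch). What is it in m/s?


GL = 9.81 * 204 * sin(44 deg) = 1390 m/s

1390 m/s


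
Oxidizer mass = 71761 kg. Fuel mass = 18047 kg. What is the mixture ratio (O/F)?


MR = 71761 / 18047 = 3.98

3.98


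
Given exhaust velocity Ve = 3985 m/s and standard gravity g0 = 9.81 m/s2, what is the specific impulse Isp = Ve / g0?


Isp = Ve / g0 = 3985 / 9.81 = 406.2 s

406.2 s


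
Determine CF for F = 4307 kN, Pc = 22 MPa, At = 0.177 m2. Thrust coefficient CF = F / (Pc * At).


CF = 4307000 / (22e6 * 0.177) = 1.11

1.11


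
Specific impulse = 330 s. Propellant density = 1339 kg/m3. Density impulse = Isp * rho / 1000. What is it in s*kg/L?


rho*Isp = 330 * 1339 / 1000 = 442 s*kg/L

442 s*kg/L


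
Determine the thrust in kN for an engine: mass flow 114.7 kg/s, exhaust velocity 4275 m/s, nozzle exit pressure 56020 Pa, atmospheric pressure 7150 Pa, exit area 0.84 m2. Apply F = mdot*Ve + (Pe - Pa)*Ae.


F = 114.7 * 4275 + (56020 - 7150) * 0.84 = 531393.0 N = 531.4 kN

531.4 kN


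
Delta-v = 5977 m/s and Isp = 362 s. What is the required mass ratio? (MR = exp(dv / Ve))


Ve = 362 * 9.81 = 3551.22 m/s
MR = exp(5977 / 3551.22) = 5.382

5.382


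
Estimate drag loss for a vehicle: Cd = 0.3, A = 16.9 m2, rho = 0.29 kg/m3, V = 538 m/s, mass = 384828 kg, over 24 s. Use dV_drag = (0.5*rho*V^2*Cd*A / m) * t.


D = 0.5 * 0.29 * 538^2 * 0.3 * 16.9 = 212784.76 N
a = 212784.76 / 384828 = 0.5529 m/s2
dV = 0.5529 * 24 = 13.3 m/s

13.3 m/s


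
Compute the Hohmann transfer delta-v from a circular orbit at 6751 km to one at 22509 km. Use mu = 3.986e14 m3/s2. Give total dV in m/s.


V1 = sqrt(mu/r1) = 7683.95 m/s
dV1 = V1*(sqrt(2*r2/(r1+r2)) - 1) = 1847.09 m/s
V2 = sqrt(mu/r2) = 4208.14 m/s
dV2 = V2*(1 - sqrt(2*r1/(r1+r2))) = 1349.55 m/s
Total dV = 3197 m/s

3197 m/s


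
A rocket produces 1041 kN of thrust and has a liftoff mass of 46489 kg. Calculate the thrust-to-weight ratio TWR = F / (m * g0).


TWR = 1041000 / (46489 * 9.81) = 2.28

2.28


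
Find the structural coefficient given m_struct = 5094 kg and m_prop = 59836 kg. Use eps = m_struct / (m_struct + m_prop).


eps = 5094 / (5094 + 59836) = 0.0785

0.0785


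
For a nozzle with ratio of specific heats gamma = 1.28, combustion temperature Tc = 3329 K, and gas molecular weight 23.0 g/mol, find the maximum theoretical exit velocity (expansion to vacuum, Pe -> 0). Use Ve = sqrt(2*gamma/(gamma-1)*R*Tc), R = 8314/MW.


R = 8314 / 23.0 = 361.48 J/(kg.K)
Ve = sqrt(2 * 1.28 / (1.28 - 1) * 361.48 * 3329) = 3317 m/s

3317 m/s
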